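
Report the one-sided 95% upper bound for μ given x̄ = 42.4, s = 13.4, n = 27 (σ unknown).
μ ≤ 46.80

Upper bound (one-sided):
t* = 1.706 (one-sided for 95%)
Upper bound = x̄ + t* · s/√n = 42.4 + 1.706 · 13.4/√27 = 46.80

We are 95% confident that μ ≤ 46.80.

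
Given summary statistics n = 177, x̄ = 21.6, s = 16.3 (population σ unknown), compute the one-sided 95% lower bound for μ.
μ ≥ 19.57

Lower bound (one-sided):
t* = 1.654 (one-sided for 95%)
Lower bound = x̄ - t* · s/√n = 21.6 - 1.654 · 16.3/√177 = 19.57

We are 95% confident that μ ≥ 19.57.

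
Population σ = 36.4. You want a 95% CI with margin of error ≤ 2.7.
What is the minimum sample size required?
n ≥ 699

For margin E ≤ 2.7:
n ≥ (z* · σ / E)²
n ≥ (1.960 · 36.4 / 2.7)²
n ≥ 698.21

Minimum n = 699 (rounding up)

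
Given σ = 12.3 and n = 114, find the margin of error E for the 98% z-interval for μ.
Margin of error = 2.68

Margin of error = z* · σ/√n
= 2.326 · 12.3/√114
= 2.326 · 12.3/10.6771
= 2.68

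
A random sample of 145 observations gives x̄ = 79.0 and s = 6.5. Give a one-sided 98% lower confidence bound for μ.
μ ≥ 77.88

Lower bound (one-sided):
t* = 2.073 (one-sided for 98%)
Lower bound = x̄ - t* · s/√n = 79.0 - 2.073 · 6.5/√145 = 77.88

We are 98% confident that μ ≥ 77.88.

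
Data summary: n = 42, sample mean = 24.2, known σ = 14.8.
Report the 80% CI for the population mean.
(21.27, 27.13)

z-interval (σ known):
z* = 1.282 for 80% confidence

Margin of error = z* · σ/√n = 1.282 · 14.8/√42 = 2.93

CI: (24.2 - 2.93, 24.2 + 2.93) = (21.27, 27.13)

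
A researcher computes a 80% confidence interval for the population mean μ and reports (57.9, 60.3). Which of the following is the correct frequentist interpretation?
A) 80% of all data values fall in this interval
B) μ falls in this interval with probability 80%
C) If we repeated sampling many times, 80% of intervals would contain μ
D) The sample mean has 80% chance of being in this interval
C

A) Wrong — a CI is about the parameter μ, not individual data values.
B) Wrong — μ is fixed; the randomness lives in the interval, not in μ.
C) Correct — this is the frequentist long-run coverage interpretation.
D) Wrong — x̄ is observed and sits in the interval by construction.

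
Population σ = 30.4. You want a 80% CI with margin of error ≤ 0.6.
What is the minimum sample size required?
n ≥ 4220

For margin E ≤ 0.6:
n ≥ (z* · σ / E)²
n ≥ (1.282 · 30.4 / 0.6)²
n ≥ 4219.11

Minimum n = 4220 (rounding up)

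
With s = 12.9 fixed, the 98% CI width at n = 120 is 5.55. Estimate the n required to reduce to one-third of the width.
n ≈ 1080

CI width ∝ 1/√n
To reduce width by factor 3, need √n to grow by 3 → need 3² = 9 times as many samples.

Current: n = 120, width = 5.55
New: n = 1080, width ≈ 1.83

Width reduced by factor of 5.55/1.83 = 3.03.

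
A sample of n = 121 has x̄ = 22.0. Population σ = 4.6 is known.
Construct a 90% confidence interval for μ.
(21.31, 22.69)

z-interval (σ known):
z* = 1.645 for 90% confidence

Margin of error = z* · σ/√n = 1.645 · 4.6/√121 = 0.69

CI: (22.0 - 0.69, 22.0 + 0.69) = (21.31, 22.69)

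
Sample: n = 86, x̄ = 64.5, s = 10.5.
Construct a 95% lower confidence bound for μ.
μ ≥ 62.62

Lower bound (one-sided):
t* = 1.663 (one-sided for 95%)
Lower bound = x̄ - t* · s/√n = 64.5 - 1.663 · 10.5/√86 = 62.62

We are 95% confident that μ ≥ 62.62.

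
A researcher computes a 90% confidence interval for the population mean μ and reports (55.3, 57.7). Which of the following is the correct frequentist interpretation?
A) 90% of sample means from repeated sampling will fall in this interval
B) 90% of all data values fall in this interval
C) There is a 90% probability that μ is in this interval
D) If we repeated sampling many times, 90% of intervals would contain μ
D

A) Wrong — coverage applies to intervals containing μ, not to future x̄ values.
B) Wrong — a CI is about the parameter μ, not individual data values.
C) Wrong — μ is fixed; the randomness lives in the interval, not in μ.
D) Correct — this is the frequentist long-run coverage interpretation.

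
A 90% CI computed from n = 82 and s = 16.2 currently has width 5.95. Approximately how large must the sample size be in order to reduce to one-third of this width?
n ≈ 738

CI width ∝ 1/√n
To reduce width by factor 3, need √n to grow by 3 → need 3² = 9 times as many samples.

Current: n = 82, width = 5.95
New: n = 738, width ≈ 1.96

Width reduced by factor of 5.95/1.96 = 3.04.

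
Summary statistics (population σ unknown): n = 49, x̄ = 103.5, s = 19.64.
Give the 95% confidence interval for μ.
(97.86, 109.14)

t-interval (σ unknown):
df = n - 1 = 48
t* = 2.011 for 95% confidence

Margin of error = t* · s/√n = 2.011 · 19.64/√49 = 5.64

CI: (97.86, 109.14)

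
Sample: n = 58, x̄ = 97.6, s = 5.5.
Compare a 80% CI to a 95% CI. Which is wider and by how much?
95% CI is wider by 1.02

df = 57
80% CI: t* = 1.297, (96.66, 98.54), width = 2 · t* · s/√n = 1.87
95% CI: t* = 2.002, (96.15, 99.05), width = 2 · t* · s/√n = 2.89

The 95% CI is wider by 2.89 - 1.87 = 1.02.
Higher confidence requires a wider interval.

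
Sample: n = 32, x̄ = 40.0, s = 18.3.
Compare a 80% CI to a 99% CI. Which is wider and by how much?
99% CI is wider by 9.28

df = 31
80% CI: t* = 1.309, (35.77, 44.23), width = 2 · t* · s/√n = 8.47
99% CI: t* = 2.744, (31.12, 48.88), width = 2 · t* · s/√n = 17.75

The 99% CI is wider by 17.75 - 8.47 = 9.28.
Higher confidence requires a wider interval.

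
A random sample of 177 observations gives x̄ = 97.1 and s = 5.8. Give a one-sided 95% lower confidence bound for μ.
μ ≥ 96.38

Lower bound (one-sided):
t* = 1.654 (one-sided for 95%)
Lower bound = x̄ - t* · s/√n = 97.1 - 1.654 · 5.8/√177 = 96.38

We are 95% confident that μ ≥ 96.38.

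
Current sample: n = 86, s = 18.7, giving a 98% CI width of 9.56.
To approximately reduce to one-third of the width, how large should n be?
n ≈ 774

CI width ∝ 1/√n
To reduce width by factor 3, need √n to grow by 3 → need 3² = 9 times as many samples.

Current: n = 86, width = 9.56
New: n = 774, width ≈ 3.13

Width reduced by factor of 9.56/3.13 = 3.05.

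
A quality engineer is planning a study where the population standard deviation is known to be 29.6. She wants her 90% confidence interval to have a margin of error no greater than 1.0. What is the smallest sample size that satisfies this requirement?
n ≥ 2371

For margin E ≤ 1.0:
n ≥ (z* · σ / E)²
n ≥ (1.645 · 29.6 / 1.0)²
n ≥ 2370.91

Minimum n = 2371 (rounding up)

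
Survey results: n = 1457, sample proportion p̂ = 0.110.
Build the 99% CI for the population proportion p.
(0.089, 0.131)

Proportion CI:
SE = √(p̂(1-p̂)/n) = √(0.110 · 0.890 / 1457) = 0.00820

z* = 2.576
Margin = z* · SE = 2.576 · 0.00820 = 0.0211

CI: 0.110 ± 0.0211 = (0.089, 0.131)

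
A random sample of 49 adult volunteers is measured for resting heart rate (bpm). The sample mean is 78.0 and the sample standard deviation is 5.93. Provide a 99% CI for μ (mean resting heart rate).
(75.73, 80.27)

t-interval (σ unknown):
df = n - 1 = 48
t* = 2.682 for 99% confidence

Margin of error = t* · s/√n = 2.682 · 5.93/√49 = 2.27

CI: (75.73, 80.27)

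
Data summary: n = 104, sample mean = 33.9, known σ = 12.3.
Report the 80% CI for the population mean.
(32.35, 35.45)

z-interval (σ known):
z* = 1.282 for 80% confidence

Margin of error = z* · σ/√n = 1.282 · 12.3/√104 = 1.55

CI: (33.9 - 1.55, 33.9 + 1.55) = (32.35, 35.45)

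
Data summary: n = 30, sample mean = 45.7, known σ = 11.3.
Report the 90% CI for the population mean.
(42.31, 49.09)

z-interval (σ known):
z* = 1.645 for 90% confidence

Margin of error = z* · σ/√n = 1.645 · 11.3/√30 = 3.39

CI: (45.7 - 3.39, 45.7 + 3.39) = (42.31, 49.09)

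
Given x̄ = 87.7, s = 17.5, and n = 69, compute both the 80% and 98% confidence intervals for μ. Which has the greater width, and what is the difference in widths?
98% CI is wider by 4.59

df = 68
80% CI: t* = 1.294, (84.97, 90.43), width = 2 · t* · s/√n = 5.45
98% CI: t* = 2.382, (82.68, 92.72), width = 2 · t* · s/√n = 10.04

The 98% CI is wider by 10.04 - 5.45 = 4.59.
Higher confidence requires a wider interval.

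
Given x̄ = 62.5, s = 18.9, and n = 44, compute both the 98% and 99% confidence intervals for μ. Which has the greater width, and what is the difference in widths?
99% CI is wider by 1.59

df = 43
98% CI: t* = 2.416, (55.62, 69.38), width = 2 · t* · s/√n = 13.77
99% CI: t* = 2.695, (54.82, 70.18), width = 2 · t* · s/√n = 15.36

The 99% CI is wider by 15.36 - 13.77 = 1.59.
Higher confidence requires a wider interval.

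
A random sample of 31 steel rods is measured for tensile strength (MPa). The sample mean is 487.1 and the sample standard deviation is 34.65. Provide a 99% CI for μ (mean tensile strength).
(469.99, 504.21)

t-interval (σ unknown):
df = n - 1 = 30
t* = 2.750 for 99% confidence

Margin of error = t* · s/√n = 2.750 · 34.65/√31 = 17.11

CI: (469.99, 504.21)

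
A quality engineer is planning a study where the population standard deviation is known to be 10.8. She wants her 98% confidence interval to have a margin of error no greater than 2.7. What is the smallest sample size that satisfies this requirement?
n ≥ 87

For margin E ≤ 2.7:
n ≥ (z* · σ / E)²
n ≥ (2.326 · 10.8 / 2.7)²
n ≥ 86.56

Minimum n = 87 (rounding up)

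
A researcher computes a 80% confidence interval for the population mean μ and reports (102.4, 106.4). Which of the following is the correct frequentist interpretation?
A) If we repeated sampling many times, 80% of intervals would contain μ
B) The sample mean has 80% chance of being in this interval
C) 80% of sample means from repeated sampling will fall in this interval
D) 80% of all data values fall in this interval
A

A) Correct — this is the frequentist long-run coverage interpretation.
B) Wrong — x̄ is observed and sits in the interval by construction.
C) Wrong — coverage applies to intervals containing μ, not to future x̄ values.
D) Wrong — a CI is about the parameter μ, not individual data values.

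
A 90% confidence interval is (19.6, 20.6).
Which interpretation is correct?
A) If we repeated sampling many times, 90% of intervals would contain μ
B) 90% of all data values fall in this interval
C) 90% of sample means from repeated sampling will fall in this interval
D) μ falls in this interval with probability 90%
A

A) Correct — this is the frequentist long-run coverage interpretation.
B) Wrong — a CI is about the parameter μ, not individual data values.
C) Wrong — coverage applies to intervals containing μ, not to future x̄ values.
D) Wrong — μ is fixed; the randomness lives in the interval, not in μ.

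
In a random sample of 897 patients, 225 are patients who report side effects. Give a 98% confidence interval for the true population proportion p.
(0.217, 0.285)

Proportion CI:
p̂ = 225/897 = 0.25084
SE = √(p̂(1-p̂)/n) = √(0.25084 · 0.74916 / 897) = 0.01447

z* = 2.326
Margin = z* · SE = 2.326 · 0.01447 = 0.0337

CI: 0.25084 ± 0.0337 = (0.217, 0.285)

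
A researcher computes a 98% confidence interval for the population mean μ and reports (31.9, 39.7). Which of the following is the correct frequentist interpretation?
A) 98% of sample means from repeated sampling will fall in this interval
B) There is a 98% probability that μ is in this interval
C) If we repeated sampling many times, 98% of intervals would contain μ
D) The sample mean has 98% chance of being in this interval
C

A) Wrong — coverage applies to intervals containing μ, not to future x̄ values.
B) Wrong — μ is fixed; the randomness lives in the interval, not in μ.
C) Correct — this is the frequentist long-run coverage interpretation.
D) Wrong — x̄ is observed and sits in the interval by construction.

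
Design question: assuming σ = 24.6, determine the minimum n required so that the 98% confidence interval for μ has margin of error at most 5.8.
n ≥ 98

For margin E ≤ 5.8:
n ≥ (z* · σ / E)²
n ≥ (2.326 · 24.6 / 5.8)²
n ≥ 97.33

Minimum n = 98 (rounding up)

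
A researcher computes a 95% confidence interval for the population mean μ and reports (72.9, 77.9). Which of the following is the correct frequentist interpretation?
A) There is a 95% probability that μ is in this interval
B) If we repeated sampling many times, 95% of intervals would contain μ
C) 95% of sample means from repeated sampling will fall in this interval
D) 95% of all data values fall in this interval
B

A) Wrong — μ is fixed; the randomness lives in the interval, not in μ.
B) Correct — this is the frequentist long-run coverage interpretation.
C) Wrong — coverage applies to intervals containing μ, not to future x̄ values.
D) Wrong — a CI is about the parameter μ, not individual data values.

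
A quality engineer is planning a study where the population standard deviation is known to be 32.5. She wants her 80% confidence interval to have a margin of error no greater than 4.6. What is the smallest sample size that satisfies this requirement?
n ≥ 83

For margin E ≤ 4.6:
n ≥ (z* · σ / E)²
n ≥ (1.282 · 32.5 / 4.6)²
n ≥ 82.04

Minimum n = 83 (rounding up)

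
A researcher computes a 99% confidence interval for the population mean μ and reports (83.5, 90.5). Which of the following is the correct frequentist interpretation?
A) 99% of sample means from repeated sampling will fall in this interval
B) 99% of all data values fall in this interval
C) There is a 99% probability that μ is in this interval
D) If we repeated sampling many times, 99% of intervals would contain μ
D

A) Wrong — coverage applies to intervals containing μ, not to future x̄ values.
B) Wrong — a CI is about the parameter μ, not individual data values.
C) Wrong — μ is fixed; the randomness lives in the interval, not in μ.
D) Correct — this is the frequentist long-run coverage interpretation.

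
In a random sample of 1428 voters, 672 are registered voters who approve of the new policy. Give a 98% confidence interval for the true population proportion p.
(0.440, 0.501)

Proportion CI:
p̂ = 672/1428 = 0.47059
SE = √(p̂(1-p̂)/n) = √(0.47059 · 0.52941 / 1428) = 0.01321

z* = 2.326
Margin = z* · SE = 2.326 · 0.01321 = 0.0307

CI: 0.47059 ± 0.0307 = (0.440, 0.501)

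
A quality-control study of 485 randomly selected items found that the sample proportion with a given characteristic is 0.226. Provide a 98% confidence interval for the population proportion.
(0.182, 0.270)

Proportion CI:
SE = √(p̂(1-p̂)/n) = √(0.226 · 0.774 / 485) = 0.01899

z* = 2.326
Margin = z* · SE = 2.326 · 0.01899 = 0.0442

CI: 0.226 ± 0.0442 = (0.182, 0.270)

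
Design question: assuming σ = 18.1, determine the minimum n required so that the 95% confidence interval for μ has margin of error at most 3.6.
n ≥ 98

For margin E ≤ 3.6:
n ≥ (z* · σ / E)²
n ≥ (1.960 · 18.1 / 3.6)²
n ≥ 97.11

Minimum n = 98 (rounding up)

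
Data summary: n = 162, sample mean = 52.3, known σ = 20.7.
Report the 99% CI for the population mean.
(48.11, 56.49)

z-interval (σ known):
z* = 2.576 for 99% confidence

Margin of error = z* · σ/√n = 2.576 · 20.7/√162 = 4.19

CI: (52.3 - 4.19, 52.3 + 4.19) = (48.11, 56.49)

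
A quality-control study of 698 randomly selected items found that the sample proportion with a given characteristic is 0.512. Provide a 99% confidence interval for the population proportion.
(0.463, 0.561)

Proportion CI:
SE = √(p̂(1-p̂)/n) = √(0.512 · 0.488 / 698) = 0.01892

z* = 2.576
Margin = z* · SE = 2.576 · 0.01892 = 0.0487

CI: 0.512 ± 0.0487 = (0.463, 0.561)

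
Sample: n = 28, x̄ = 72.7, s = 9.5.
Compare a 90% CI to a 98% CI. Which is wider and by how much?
98% CI is wider by 2.77

df = 27
90% CI: t* = 1.703, (69.64, 75.76), width = 2 · t* · s/√n = 6.11
98% CI: t* = 2.473, (68.26, 77.14), width = 2 · t* · s/√n = 8.88

The 98% CI is wider by 8.88 - 6.11 = 2.77.
Higher confidence requires a wider interval.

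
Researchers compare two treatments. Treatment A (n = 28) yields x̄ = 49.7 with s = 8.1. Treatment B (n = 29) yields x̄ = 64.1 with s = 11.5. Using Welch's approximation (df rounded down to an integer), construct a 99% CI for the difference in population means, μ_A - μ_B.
(-21.44, -7.36)

Difference: x̄₁ - x̄₂ = -14.40
SE = √(s₁²/n₁ + s₂²/n₂) = √(8.1²/28 + 11.5²/29) = 2.6275
df = 50.37 → 50 (Welch–Satterthwaite, rounded down)
t* = 2.678

CI: -14.40 ± 2.678 · 2.6275 = -14.40 ± 7.04 = (-21.44, -7.36)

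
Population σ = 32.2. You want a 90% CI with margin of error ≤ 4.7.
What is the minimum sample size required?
n ≥ 128

For margin E ≤ 4.7:
n ≥ (z* · σ / E)²
n ≥ (1.645 · 32.2 / 4.7)²
n ≥ 127.01

Minimum n = 128 (rounding up)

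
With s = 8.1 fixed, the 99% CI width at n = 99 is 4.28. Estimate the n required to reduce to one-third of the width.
n ≈ 891

CI width ∝ 1/√n
To reduce width by factor 3, need √n to grow by 3 → need 3² = 9 times as many samples.

Current: n = 99, width = 4.28
New: n = 891, width ≈ 1.40

Width reduced by factor of 4.28/1.40 = 3.06.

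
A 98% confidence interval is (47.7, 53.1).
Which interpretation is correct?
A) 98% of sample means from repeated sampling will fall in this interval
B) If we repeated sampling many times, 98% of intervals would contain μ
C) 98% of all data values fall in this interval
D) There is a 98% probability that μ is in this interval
B

A) Wrong — coverage applies to intervals containing μ, not to future x̄ values.
B) Correct — this is the frequentist long-run coverage interpretation.
C) Wrong — a CI is about the parameter μ, not individual data values.
D) Wrong — μ is fixed; the randomness lives in the interval, not in μ.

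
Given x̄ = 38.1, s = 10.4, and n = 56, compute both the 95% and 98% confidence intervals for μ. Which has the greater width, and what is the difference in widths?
98% CI is wider by 1.09

df = 55
95% CI: t* = 2.004, (35.31, 40.89), width = 2 · t* · s/√n = 5.57
98% CI: t* = 2.396, (34.77, 41.43), width = 2 · t* · s/√n = 6.66

The 98% CI is wider by 6.66 - 5.57 = 1.09.
Higher confidence requires a wider interval.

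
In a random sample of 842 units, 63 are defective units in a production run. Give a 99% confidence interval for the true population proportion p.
(0.051, 0.098)

Proportion CI:
p̂ = 63/842 = 0.07482
SE = √(p̂(1-p̂)/n) = √(0.07482 · 0.92518 / 842) = 0.00907

z* = 2.576
Margin = z* · SE = 2.576 · 0.00907 = 0.0234

CI: 0.07482 ± 0.0234 = (0.051, 0.098)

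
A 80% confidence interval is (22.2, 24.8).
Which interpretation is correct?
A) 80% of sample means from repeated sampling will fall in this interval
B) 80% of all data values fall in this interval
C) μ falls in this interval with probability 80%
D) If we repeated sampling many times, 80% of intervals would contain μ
D

A) Wrong — coverage applies to intervals containing μ, not to future x̄ values.
B) Wrong — a CI is about the parameter μ, not individual data values.
C) Wrong — μ is fixed; the randomness lives in the interval, not in μ.
D) Correct — this is the frequentist long-run coverage interpretation.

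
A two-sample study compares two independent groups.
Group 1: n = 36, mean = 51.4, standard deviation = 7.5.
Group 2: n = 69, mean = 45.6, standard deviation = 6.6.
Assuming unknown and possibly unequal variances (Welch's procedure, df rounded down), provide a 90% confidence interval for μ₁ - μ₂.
(3.33, 8.27)

Difference: x̄₁ - x̄₂ = 5.80
SE = √(s₁²/n₁ + s₂²/n₂) = √(7.5²/36 + 6.6²/69) = 1.4811
df = 63.65 → 63 (Welch–Satterthwaite, rounded down)
t* = 1.669

CI: 5.80 ± 1.669 · 1.4811 = 5.80 ± 2.47 = (3.33, 8.27)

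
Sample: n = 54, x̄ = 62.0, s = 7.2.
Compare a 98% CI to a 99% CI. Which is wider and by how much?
99% CI is wider by 0.54

df = 53
98% CI: t* = 2.399, (59.65, 64.35), width = 2 · t* · s/√n = 4.70
99% CI: t* = 2.672, (59.38, 64.62), width = 2 · t* · s/√n = 5.24

The 99% CI is wider by 5.24 - 4.70 = 0.54.
Higher confidence requires a wider interval.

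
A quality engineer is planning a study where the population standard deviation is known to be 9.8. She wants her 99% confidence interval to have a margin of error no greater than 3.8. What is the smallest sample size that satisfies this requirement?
n ≥ 45

For margin E ≤ 3.8:
n ≥ (z* · σ / E)²
n ≥ (2.576 · 9.8 / 3.8)²
n ≥ 44.13

Minimum n = 45 (rounding up)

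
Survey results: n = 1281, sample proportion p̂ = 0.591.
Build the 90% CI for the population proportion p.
(0.568, 0.614)

Proportion CI:
SE = √(p̂(1-p̂)/n) = √(0.591 · 0.409 / 1281) = 0.01374

z* = 1.645
Margin = z* · SE = 1.645 · 0.01374 = 0.0226

CI: 0.591 ± 0.0226 = (0.568, 0.614)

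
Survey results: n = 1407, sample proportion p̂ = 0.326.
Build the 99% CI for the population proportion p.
(0.294, 0.358)

Proportion CI:
SE = √(p̂(1-p̂)/n) = √(0.326 · 0.674 / 1407) = 0.01250

z* = 2.576
Margin = z* · SE = 2.576 · 0.01250 = 0.0322

CI: 0.326 ± 0.0322 = (0.294, 0.358)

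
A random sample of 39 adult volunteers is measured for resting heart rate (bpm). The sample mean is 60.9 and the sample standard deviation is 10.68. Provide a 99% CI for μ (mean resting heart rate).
(56.26, 65.54)

t-interval (σ unknown):
df = n - 1 = 38
t* = 2.712 for 99% confidence

Margin of error = t* · s/√n = 2.712 · 10.68/√39 = 4.64

CI: (56.26, 65.54)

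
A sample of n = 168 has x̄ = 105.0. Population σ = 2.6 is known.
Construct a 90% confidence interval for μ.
(104.67, 105.33)

z-interval (σ known):
z* = 1.645 for 90% confidence

Margin of error = z* · σ/√n = 1.645 · 2.6/√168 = 0.33

CI: (105.0 - 0.33, 105.0 + 0.33) = (104.67, 105.33)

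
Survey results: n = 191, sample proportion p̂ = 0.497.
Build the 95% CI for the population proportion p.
(0.426, 0.568)

Proportion CI:
SE = √(p̂(1-p̂)/n) = √(0.497 · 0.503 / 191) = 0.03618

z* = 1.960
Margin = z* · SE = 1.960 · 0.03618 = 0.0709

CI: 0.497 ± 0.0709 = (0.426, 0.568)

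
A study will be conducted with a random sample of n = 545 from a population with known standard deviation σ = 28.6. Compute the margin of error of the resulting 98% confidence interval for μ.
Margin of error = 2.85

Margin of error = z* · σ/√n
= 2.326 · 28.6/√545
= 2.326 · 28.6/23.3452
= 2.85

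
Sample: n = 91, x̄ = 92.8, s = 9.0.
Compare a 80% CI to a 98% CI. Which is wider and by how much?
98% CI is wider by 2.03

df = 90
80% CI: t* = 1.291, (91.58, 94.02), width = 2 · t* · s/√n = 2.44
98% CI: t* = 2.368, (90.57, 95.03), width = 2 · t* · s/√n = 4.47

The 98% CI is wider by 4.47 - 2.44 = 2.03.
Higher confidence requires a wider interval.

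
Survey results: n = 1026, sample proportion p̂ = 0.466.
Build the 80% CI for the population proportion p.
(0.446, 0.486)

Proportion CI:
SE = √(p̂(1-p̂)/n) = √(0.466 · 0.534 / 1026) = 0.01557

z* = 1.282
Margin = z* · SE = 1.282 · 0.01557 = 0.0200

CI: 0.466 ± 0.0200 = (0.446, 0.486)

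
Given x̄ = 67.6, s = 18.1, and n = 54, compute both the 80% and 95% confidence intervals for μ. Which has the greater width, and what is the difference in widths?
95% CI is wider by 3.49

df = 53
80% CI: t* = 1.298, (64.40, 70.80), width = 2 · t* · s/√n = 6.39
95% CI: t* = 2.006, (62.66, 72.54), width = 2 · t* · s/√n = 9.88

The 95% CI is wider by 9.88 - 6.39 = 3.49.
Higher confidence requires a wider interval.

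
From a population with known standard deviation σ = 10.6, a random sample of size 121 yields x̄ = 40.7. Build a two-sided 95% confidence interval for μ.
(38.81, 42.59)

z-interval (σ known):
z* = 1.960 for 95% confidence

Margin of error = z* · σ/√n = 1.960 · 10.6/√121 = 1.89

CI: (40.7 - 1.89, 40.7 + 1.89) = (38.81, 42.59)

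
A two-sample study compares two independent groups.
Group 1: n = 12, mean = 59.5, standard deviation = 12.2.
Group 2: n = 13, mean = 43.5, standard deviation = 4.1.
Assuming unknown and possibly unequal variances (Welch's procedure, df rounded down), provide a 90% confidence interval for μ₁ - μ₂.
(9.45, 22.55)

Difference: x̄₁ - x̄₂ = 16.00
SE = √(s₁²/n₁ + s₂²/n₂) = √(12.2²/12 + 4.1²/13) = 3.7009
df = 13.28 → 13 (Welch–Satterthwaite, rounded down)
t* = 1.771

CI: 16.00 ± 1.771 · 3.7009 = 16.00 ± 6.55 = (9.45, 22.55)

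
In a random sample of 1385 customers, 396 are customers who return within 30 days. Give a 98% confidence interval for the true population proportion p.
(0.258, 0.314)

Proportion CI:
p̂ = 396/1385 = 0.28592
SE = √(p̂(1-p̂)/n) = √(0.28592 · 0.71408 / 1385) = 0.01214

z* = 2.326
Margin = z* · SE = 2.326 · 0.01214 = 0.0282

CI: 0.28592 ± 0.0282 = (0.258, 0.314)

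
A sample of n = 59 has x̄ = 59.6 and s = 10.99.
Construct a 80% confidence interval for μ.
(57.75, 61.45)

t-interval (σ unknown):
df = n - 1 = 58
t* = 1.296 for 80% confidence

Margin of error = t* · s/√n = 1.296 · 10.99/√59 = 1.85

CI: (57.75, 61.45)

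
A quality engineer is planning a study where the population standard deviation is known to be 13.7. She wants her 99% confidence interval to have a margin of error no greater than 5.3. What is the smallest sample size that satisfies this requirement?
n ≥ 45

For margin E ≤ 5.3:
n ≥ (z* · σ / E)²
n ≥ (2.576 · 13.7 / 5.3)²
n ≥ 44.34

Minimum n = 45 (rounding up)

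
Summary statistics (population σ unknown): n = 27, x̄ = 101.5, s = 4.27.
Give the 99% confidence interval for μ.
(99.22, 103.78)

t-interval (σ unknown):
df = n - 1 = 26
t* = 2.779 for 99% confidence

Margin of error = t* · s/√n = 2.779 · 4.27/√27 = 2.28

CI: (99.22, 103.78)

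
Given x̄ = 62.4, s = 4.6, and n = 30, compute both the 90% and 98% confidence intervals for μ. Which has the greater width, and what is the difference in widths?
98% CI is wider by 1.29

df = 29
90% CI: t* = 1.699, (60.97, 63.83), width = 2 · t* · s/√n = 2.85
98% CI: t* = 2.462, (60.33, 64.47), width = 2 · t* · s/√n = 4.14

The 98% CI is wider by 4.14 - 2.85 = 1.29.
Higher confidence requires a wider interval.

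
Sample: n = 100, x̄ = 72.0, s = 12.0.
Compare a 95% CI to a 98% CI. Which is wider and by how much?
98% CI is wider by 0.92

df = 99
95% CI: t* = 1.984, (69.62, 74.38), width = 2 · t* · s/√n = 4.76
98% CI: t* = 2.365, (69.16, 74.84), width = 2 · t* · s/√n = 5.68

The 98% CI is wider by 5.68 - 4.76 = 0.92.
Higher confidence requires a wider interval.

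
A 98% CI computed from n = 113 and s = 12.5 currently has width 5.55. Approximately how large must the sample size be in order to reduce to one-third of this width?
n ≈ 1017

CI width ∝ 1/√n
To reduce width by factor 3, need √n to grow by 3 → need 3² = 9 times as many samples.

Current: n = 113, width = 5.55
New: n = 1017, width ≈ 1.83

Width reduced by factor of 5.55/1.83 = 3.03.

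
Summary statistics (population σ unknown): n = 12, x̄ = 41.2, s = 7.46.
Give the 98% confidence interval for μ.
(35.35, 47.05)

t-interval (σ unknown):
df = n - 1 = 11
t* = 2.718 for 98% confidence

Margin of error = t* · s/√n = 2.718 · 7.46/√12 = 5.85

CI: (35.35, 47.05)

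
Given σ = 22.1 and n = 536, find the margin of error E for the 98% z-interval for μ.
Margin of error = 2.22

Margin of error = z* · σ/√n
= 2.326 · 22.1/√536
= 2.326 · 22.1/23.1517
= 2.22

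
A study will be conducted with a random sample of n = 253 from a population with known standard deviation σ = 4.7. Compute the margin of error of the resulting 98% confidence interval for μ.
Margin of error = 0.69

Margin of error = z* · σ/√n
= 2.326 · 4.7/√253
= 2.326 · 4.7/15.9060
= 0.69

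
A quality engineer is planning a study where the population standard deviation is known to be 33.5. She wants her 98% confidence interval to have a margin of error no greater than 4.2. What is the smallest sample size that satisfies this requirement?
n ≥ 345

For margin E ≤ 4.2:
n ≥ (z* · σ / E)²
n ≥ (2.326 · 33.5 / 4.2)²
n ≥ 344.20

Minimum n = 345 (rounding up)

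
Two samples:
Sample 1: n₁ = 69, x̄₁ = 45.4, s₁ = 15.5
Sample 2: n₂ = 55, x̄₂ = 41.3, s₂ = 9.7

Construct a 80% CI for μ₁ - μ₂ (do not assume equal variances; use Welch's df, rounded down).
(1.16, 7.04)

Difference: x̄₁ - x̄₂ = 4.10
SE = √(s₁²/n₁ + s₂²/n₂) = √(15.5²/69 + 9.7²/55) = 2.2787
df = 115.98 → 115 (Welch–Satterthwaite, rounded down)
t* = 1.289

CI: 4.10 ± 1.289 · 2.2787 = 4.10 ± 2.94 = (1.16, 7.04)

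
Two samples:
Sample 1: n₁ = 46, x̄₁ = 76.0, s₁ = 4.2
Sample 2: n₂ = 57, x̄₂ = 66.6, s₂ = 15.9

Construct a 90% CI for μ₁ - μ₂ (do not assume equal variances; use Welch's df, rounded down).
(5.74, 13.06)

Difference: x̄₁ - x̄₂ = 9.40
SE = √(s₁²/n₁ + s₂²/n₂) = √(4.2²/46 + 15.9²/57) = 2.1952
df = 65.49 → 65 (Welch–Satterthwaite, rounded down)
t* = 1.669

CI: 9.40 ± 1.669 · 2.1952 = 9.40 ± 3.66 = (5.74, 13.06)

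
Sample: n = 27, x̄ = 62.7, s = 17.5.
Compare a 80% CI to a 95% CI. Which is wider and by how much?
95% CI is wider by 4.99

df = 26
80% CI: t* = 1.315, (58.27, 67.13), width = 2 · t* · s/√n = 8.86
95% CI: t* = 2.056, (55.78, 69.62), width = 2 · t* · s/√n = 13.85

The 95% CI is wider by 13.85 - 8.86 = 4.99.
Higher confidence requires a wider interval.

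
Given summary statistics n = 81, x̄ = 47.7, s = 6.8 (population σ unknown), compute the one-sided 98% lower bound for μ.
μ ≥ 46.12

Lower bound (one-sided):
t* = 2.088 (one-sided for 98%)
Lower bound = x̄ - t* · s/√n = 47.7 - 2.088 · 6.8/√81 = 46.12

We are 98% confident that μ ≥ 46.12.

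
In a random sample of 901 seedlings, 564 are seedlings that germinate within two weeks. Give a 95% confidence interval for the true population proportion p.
(0.594, 0.658)

Proportion CI:
p̂ = 564/901 = 0.62597
SE = √(p̂(1-p̂)/n) = √(0.62597 · 0.37403 / 901) = 0.01612

z* = 1.960
Margin = z* · SE = 1.960 · 0.01612 = 0.0316

CI: 0.62597 ± 0.0316 = (0.594, 0.658)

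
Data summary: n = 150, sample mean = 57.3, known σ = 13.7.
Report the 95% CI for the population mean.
(55.11, 59.49)

z-interval (σ known):
z* = 1.960 for 95% confidence

Margin of error = z* · σ/√n = 1.960 · 13.7/√150 = 2.19

CI: (57.3 - 2.19, 57.3 + 2.19) = (55.11, 59.49)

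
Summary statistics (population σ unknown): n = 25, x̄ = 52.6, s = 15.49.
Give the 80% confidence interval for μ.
(48.52, 56.68)

t-interval (σ unknown):
df = n - 1 = 24
t* = 1.318 for 80% confidence

Margin of error = t* · s/√n = 1.318 · 15.49/√25 = 4.08

CI: (48.52, 56.68)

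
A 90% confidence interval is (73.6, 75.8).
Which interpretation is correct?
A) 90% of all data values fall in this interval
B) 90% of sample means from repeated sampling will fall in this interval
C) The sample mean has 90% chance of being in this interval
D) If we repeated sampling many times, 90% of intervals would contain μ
D

A) Wrong — a CI is about the parameter μ, not individual data values.
B) Wrong — coverage applies to intervals containing μ, not to future x̄ values.
C) Wrong — x̄ is observed and sits in the interval by construction.
D) Correct — this is the frequentist long-run coverage interpretation.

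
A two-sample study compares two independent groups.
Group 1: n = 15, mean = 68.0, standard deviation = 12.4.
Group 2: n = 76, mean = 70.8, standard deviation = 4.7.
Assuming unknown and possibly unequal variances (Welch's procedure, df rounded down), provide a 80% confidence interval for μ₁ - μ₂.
(-7.17, 1.57)

Difference: x̄₁ - x̄₂ = -2.80
SE = √(s₁²/n₁ + s₂²/n₂) = √(12.4²/15 + 4.7²/76) = 3.2467
df = 14.80 → 14 (Welch–Satterthwaite, rounded down)
t* = 1.345

CI: -2.80 ± 1.345 · 3.2467 = -2.80 ± 4.37 = (-7.17, 1.57)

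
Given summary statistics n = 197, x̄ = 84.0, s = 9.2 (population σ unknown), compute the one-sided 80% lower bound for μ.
μ ≥ 83.45

Lower bound (one-sided):
t* = 0.843 (one-sided for 80%)
Lower bound = x̄ - t* · s/√n = 84.0 - 0.843 · 9.2/√197 = 83.45

We are 80% confident that μ ≥ 83.45.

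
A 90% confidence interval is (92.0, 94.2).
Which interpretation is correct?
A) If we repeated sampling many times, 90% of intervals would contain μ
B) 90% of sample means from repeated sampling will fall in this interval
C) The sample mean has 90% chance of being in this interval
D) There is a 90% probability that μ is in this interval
A

A) Correct — this is the frequentist long-run coverage interpretation.
B) Wrong — coverage applies to intervals containing μ, not to future x̄ values.
C) Wrong — x̄ is observed and sits in the interval by construction.
D) Wrong — μ is fixed; the randomness lives in the interval, not in μ.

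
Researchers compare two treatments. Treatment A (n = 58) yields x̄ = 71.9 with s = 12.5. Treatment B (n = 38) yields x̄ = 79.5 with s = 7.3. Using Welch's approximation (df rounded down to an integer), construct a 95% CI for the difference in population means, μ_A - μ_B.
(-11.62, -3.58)

Difference: x̄₁ - x̄₂ = -7.60
SE = √(s₁²/n₁ + s₂²/n₂) = √(12.5²/58 + 7.3²/38) = 2.0239
df = 92.98 → 92 (Welch–Satterthwaite, rounded down)
t* = 1.986

CI: -7.60 ± 1.986 · 2.0239 = -7.60 ± 4.02 = (-11.62, -3.58)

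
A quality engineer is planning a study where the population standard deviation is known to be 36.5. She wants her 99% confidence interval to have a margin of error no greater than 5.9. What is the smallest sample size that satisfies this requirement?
n ≥ 254

For margin E ≤ 5.9:
n ≥ (z* · σ / E)²
n ≥ (2.576 · 36.5 / 5.9)²
n ≥ 253.96

Minimum n = 254 (rounding up)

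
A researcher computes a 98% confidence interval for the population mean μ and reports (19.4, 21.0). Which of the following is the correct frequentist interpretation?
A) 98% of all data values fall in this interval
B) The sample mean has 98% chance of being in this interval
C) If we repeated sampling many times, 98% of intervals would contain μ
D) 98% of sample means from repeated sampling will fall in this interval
C

A) Wrong — a CI is about the parameter μ, not individual data values.
B) Wrong — x̄ is observed and sits in the interval by construction.
C) Correct — this is the frequentist long-run coverage interpretation.
D) Wrong — coverage applies to intervals containing μ, not to future x̄ values.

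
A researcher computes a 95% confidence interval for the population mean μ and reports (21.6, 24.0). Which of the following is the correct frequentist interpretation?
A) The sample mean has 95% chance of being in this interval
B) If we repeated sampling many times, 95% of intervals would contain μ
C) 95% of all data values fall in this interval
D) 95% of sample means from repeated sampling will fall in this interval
B

A) Wrong — x̄ is observed and sits in the interval by construction.
B) Correct — this is the frequentist long-run coverage interpretation.
C) Wrong — a CI is about the parameter μ, not individual data values.
D) Wrong — coverage applies to intervals containing μ, not to future x̄ values.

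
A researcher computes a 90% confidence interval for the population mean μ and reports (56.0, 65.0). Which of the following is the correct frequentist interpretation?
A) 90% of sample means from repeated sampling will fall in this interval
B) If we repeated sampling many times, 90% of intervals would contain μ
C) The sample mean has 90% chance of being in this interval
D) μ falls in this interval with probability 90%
B

A) Wrong — coverage applies to intervals containing μ, not to future x̄ values.
B) Correct — this is the frequentist long-run coverage interpretation.
C) Wrong — x̄ is observed and sits in the interval by construction.
D) Wrong — μ is fixed; the randomness lives in the interval, not in μ.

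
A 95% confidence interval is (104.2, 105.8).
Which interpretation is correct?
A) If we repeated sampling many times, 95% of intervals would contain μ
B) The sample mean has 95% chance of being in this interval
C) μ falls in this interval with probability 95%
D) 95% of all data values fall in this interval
A

A) Correct — this is the frequentist long-run coverage interpretation.
B) Wrong — x̄ is observed and sits in the interval by construction.
C) Wrong — μ is fixed; the randomness lives in the interval, not in μ.
D) Wrong — a CI is about the parameter μ, not individual data values.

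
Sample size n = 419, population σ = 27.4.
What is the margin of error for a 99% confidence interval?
Margin of error = 3.45

Margin of error = z* · σ/√n
= 2.576 · 27.4/√419
= 2.576 · 27.4/20.4695
= 3.45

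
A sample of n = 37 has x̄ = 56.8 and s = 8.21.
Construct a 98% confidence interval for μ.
(53.51, 60.09)

t-interval (σ unknown):
df = n - 1 = 36
t* = 2.434 for 98% confidence

Margin of error = t* · s/√n = 2.434 · 8.21/√37 = 3.29

CI: (53.51, 60.09)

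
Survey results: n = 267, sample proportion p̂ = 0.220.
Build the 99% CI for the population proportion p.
(0.155, 0.285)

Proportion CI:
SE = √(p̂(1-p̂)/n) = √(0.220 · 0.780 / 267) = 0.02535

z* = 2.576
Margin = z* · SE = 2.576 · 0.02535 = 0.0653

CI: 0.220 ± 0.0653 = (0.155, 0.285)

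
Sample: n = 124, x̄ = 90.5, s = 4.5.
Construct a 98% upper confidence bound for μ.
μ ≤ 91.34

Upper bound (one-sided):
t* = 2.076 (one-sided for 98%)
Upper bound = x̄ + t* · s/√n = 90.5 + 2.076 · 4.5/√124 = 91.34

We are 98% confident that μ ≤ 91.34.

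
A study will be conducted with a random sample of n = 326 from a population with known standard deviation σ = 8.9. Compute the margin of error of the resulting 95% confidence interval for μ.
Margin of error = 0.97

Margin of error = z* · σ/√n
= 1.960 · 8.9/√326
= 1.960 · 8.9/18.0555
= 0.97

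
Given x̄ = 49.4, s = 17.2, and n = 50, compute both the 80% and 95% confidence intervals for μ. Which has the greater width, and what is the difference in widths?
95% CI is wider by 3.46

df = 49
80% CI: t* = 1.299, (46.24, 52.56), width = 2 · t* · s/√n = 6.32
95% CI: t* = 2.010, (44.51, 54.29), width = 2 · t* · s/√n = 9.78

The 95% CI is wider by 9.78 - 6.32 = 3.46.
Higher confidence requires a wider interval.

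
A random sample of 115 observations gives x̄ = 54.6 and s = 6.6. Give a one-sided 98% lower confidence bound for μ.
μ ≥ 53.32

Lower bound (one-sided):
t* = 2.078 (one-sided for 98%)
Lower bound = x̄ - t* · s/√n = 54.6 - 2.078 · 6.6/√115 = 53.32

We are 98% confident that μ ≥ 53.32.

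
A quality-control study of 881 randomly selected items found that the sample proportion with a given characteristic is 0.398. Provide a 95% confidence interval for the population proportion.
(0.366, 0.430)

Proportion CI:
SE = √(p̂(1-p̂)/n) = √(0.398 · 0.602 / 881) = 0.01649

z* = 1.960
Margin = z* · SE = 1.960 · 0.01649 = 0.0323

CI: 0.398 ± 0.0323 = (0.366, 0.430)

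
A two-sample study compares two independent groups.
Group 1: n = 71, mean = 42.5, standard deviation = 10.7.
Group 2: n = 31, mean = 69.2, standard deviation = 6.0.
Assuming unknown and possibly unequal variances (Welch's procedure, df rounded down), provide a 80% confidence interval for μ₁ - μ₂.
(-28.85, -24.55)

Difference: x̄₁ - x̄₂ = -26.70
SE = √(s₁²/n₁ + s₂²/n₂) = √(10.7²/71 + 6.0²/31) = 1.6655
df = 93.72 → 93 (Welch–Satterthwaite, rounded down)
t* = 1.291

CI: -26.70 ± 1.291 · 1.6655 = -26.70 ± 2.15 = (-28.85, -24.55)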